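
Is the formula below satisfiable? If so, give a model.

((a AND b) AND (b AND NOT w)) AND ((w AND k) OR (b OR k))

w=F, b=T, a=T, k=T

  (a AND b) AND (b AND NOT w) = True
    a AND b = True
    b AND NOT w = True
      NOT w = True
  (w AND k) OR (b OR k) = True
    w AND k = False
    b OR k = True
Both conjuncts True, so the formula holds.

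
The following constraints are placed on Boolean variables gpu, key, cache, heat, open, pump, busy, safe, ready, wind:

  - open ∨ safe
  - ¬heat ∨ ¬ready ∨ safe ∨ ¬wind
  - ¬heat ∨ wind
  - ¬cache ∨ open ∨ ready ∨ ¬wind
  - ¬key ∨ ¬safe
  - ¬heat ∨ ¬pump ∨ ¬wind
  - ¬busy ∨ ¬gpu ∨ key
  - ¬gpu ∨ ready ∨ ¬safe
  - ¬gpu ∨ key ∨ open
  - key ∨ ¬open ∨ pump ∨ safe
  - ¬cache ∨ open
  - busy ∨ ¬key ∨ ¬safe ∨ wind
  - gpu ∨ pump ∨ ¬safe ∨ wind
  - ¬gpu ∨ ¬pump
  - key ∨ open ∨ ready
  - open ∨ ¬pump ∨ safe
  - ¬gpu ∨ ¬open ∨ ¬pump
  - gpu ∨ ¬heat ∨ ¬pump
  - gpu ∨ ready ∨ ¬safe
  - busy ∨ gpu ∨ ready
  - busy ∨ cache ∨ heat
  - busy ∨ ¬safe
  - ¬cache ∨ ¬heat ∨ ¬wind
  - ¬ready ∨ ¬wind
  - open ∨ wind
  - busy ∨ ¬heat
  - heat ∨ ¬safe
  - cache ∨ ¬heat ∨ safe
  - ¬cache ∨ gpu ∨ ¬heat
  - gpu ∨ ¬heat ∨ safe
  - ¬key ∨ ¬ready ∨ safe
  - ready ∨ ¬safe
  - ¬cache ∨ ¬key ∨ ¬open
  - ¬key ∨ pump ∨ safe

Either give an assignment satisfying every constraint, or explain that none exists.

gpu=F, key=F, cache=T, heat=F, open=T, pump=T, busy=F, safe=F, ready=T, wind=F

Set gpu = False.
Set key = False.
Set cache = True.
  then (¬cache ∨ open) forces open = True.
  then (¬cache ∨ gpu ∨ ¬heat) forces heat = False.
  then (heat ∨ ¬safe) forces safe = False.
  then (key ∨ ¬open ∨ pump ∨ safe) forces pump = True.
Set busy = False.
  then (busy ∨ gpu ∨ ready) forces ready = True.
  then (¬ready ∨ ¬wind) forces wind = False.
All clauses satisfied.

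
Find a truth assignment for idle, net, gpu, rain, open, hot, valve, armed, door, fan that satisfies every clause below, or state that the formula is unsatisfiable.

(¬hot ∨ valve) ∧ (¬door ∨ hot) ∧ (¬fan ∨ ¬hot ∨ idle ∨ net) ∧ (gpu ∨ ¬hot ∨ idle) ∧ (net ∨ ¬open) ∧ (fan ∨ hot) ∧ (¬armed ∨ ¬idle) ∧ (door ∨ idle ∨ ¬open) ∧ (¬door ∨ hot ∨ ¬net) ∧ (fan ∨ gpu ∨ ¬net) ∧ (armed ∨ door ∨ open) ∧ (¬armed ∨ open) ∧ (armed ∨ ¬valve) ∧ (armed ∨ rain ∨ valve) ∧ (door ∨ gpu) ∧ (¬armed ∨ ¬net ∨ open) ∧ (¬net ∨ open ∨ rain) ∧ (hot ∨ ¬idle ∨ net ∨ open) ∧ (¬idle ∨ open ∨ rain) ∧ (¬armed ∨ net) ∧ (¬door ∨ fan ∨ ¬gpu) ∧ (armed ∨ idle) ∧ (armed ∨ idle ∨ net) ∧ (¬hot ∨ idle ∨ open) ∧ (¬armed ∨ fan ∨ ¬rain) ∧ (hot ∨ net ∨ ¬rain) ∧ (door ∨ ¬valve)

idle: False; net: True; gpu: True; rain: False; open: True; hot: True; valve: True; armed: True; door: True; fan: True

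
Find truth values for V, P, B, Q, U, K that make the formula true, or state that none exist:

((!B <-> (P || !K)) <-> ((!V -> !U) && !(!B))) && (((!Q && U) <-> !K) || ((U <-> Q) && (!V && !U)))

V: False, P: True, B: True, Q: False, U: True, K: False

  (!B <-> (P || !K)) <-> ((!V -> !U) && !(!B)) = True
    !B <-> (P || !K) = False
      !B = False
      P || !K = True
        !K = True
    (!V -> !U) && !(!B) = False
      !V -> !U = False
        !V = True
        !U = False
      !(!B) = True
        !B = False
  ((!Q && U) <-> !K) || ((U <-> Q) && (!V && !U)) = True
    (!Q && U) <-> !K = True
      !Q && U = True
        !Q = True
      !K = True
    (U <-> Q) && (!V && !U) = False
      U <-> Q = False
      !V && !U = False
        !V = True
        !U = False
Both conjuncts True, so the formula holds.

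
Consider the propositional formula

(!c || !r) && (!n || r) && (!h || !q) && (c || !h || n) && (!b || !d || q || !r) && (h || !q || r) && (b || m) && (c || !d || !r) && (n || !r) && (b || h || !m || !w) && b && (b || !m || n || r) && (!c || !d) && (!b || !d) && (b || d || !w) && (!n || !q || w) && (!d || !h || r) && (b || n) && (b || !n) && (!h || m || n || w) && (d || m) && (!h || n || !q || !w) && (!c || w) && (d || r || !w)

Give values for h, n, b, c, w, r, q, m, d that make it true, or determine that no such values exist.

h = False, n = True, b = True, c = False, w = True, r = True, q = True, m = True, d = False

Unit clause (b) forces b = True.
In (!b || !d) only !d is left, so d = False.
In (d || m) only m is left, so m = True.
Set h = False.
Set n = True.
  then (!n || r) forces r = True.
  then (!c || !r) forces c = False.
Set w = True.
Set q = True.
All clauses satisfied.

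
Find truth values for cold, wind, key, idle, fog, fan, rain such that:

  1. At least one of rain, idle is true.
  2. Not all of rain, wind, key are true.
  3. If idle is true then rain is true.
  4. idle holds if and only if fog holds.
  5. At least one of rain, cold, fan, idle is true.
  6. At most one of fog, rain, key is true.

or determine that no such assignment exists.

cold = True, wind = True, key = False, idle = False, fog = False, fan = True, rain = True

  (1) {rain, idle}: 1 true — at least one ✓
  (2) {rain, wind, key}: 2/3 true — not all ✓
  (3) idle=F ⇒ rain: vacuous ✓
  (4) idle=F, fog=F — same ✓
  (5) {rain, cold, fan, idle}: 3 true — at least one ✓
  (6) {fog, rain, key}: 1 true — at most one ✓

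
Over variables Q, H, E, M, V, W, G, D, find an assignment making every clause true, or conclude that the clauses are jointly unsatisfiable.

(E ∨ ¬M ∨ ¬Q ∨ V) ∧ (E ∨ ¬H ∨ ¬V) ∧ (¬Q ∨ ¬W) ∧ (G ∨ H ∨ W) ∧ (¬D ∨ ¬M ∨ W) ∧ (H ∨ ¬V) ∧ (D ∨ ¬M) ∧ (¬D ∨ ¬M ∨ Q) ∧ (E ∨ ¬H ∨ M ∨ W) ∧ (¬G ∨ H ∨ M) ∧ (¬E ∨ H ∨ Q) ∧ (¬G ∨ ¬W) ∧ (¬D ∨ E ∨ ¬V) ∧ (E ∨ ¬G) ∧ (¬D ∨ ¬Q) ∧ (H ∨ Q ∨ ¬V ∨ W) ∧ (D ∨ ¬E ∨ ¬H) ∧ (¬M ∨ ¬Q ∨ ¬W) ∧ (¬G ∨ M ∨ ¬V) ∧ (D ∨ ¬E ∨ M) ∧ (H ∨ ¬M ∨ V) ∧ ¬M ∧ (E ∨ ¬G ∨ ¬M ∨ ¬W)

Unit clause (¬M) forces M = False.
Set Q = False.
Set H = True.
Set E = True.
  then (D ∨ ¬E ∨ ¬H) forces D = True.
Set V = False.
Set W = False.
Set G = True.
All clauses satisfied.

Q=F; H=T; E=T; M=F; V=F; W=F; G=T; D=T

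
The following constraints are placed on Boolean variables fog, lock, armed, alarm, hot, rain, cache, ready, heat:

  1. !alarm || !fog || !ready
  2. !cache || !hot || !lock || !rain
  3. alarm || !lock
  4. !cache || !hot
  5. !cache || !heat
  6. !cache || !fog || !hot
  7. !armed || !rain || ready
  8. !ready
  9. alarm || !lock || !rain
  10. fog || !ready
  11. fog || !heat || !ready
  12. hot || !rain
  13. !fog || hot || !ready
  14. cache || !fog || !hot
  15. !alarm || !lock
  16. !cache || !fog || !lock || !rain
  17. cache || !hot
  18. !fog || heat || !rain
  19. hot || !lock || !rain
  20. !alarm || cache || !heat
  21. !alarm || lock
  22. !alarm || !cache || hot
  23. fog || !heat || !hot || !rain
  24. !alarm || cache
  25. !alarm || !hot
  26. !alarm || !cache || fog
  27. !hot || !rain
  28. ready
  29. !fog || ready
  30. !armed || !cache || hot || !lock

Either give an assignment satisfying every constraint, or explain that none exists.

Case ready = True:
  Clause (!ready) is falsified — contradiction.
Case ready = False:
  Clause (ready) is falsified — contradiction.
Both cases fail, so the formula is unsatisfiable.

Unsatisfiable — no assignment works.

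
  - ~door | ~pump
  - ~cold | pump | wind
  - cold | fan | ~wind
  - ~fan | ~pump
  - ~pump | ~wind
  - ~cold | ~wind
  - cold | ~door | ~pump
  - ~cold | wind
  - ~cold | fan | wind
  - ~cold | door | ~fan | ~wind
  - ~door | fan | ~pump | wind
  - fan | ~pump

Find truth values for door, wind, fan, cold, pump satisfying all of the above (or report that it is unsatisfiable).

door: True; wind: True; fan: True; cold: False; pump: False

Set door = True.
  then (~door | ~pump) forces pump = False.
Set wind = True.
  then (~cold | ~wind) forces cold = False.
  then (cold | fan | ~wind) forces fan = True.
All clauses satisfied.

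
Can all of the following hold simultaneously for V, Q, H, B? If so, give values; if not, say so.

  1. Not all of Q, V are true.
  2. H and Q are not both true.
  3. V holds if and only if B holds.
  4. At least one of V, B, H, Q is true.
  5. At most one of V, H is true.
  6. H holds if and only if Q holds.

V = True, Q = False, H = False, B = True

  (1) {Q, V}: 1/2 true — not all ✓
  (2) H=F, Q=F — not both ✓
  (3) V=T, B=T — same ✓
  (4) {V, B, H, Q}: 2 true — at least one ✓
  (5) {V, H}: 1 true — at most one ✓
  (6) H=F, Q=F — same ✓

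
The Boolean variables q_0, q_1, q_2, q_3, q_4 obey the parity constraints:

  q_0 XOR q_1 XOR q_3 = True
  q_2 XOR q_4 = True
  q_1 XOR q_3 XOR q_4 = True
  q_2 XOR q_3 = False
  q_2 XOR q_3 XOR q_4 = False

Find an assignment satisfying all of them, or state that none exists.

q_0=F, q_1=F, q_2=T, q_3=T, q_4=F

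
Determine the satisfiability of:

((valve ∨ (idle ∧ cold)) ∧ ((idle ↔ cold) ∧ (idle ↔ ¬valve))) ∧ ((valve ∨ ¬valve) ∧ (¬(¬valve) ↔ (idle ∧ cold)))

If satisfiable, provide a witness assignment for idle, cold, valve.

Unsatisfiable — no assignment works.

Case valve = True: the formula simplifies to ((idle ↔ cold) ∧ ¬idle) ∧ (idle ∧ cold).
  idle = True: the conjunct ¬idle is False.
  idle = False: the conjunct idle is False.
Case valve = False: the formula simplifies to ((idle ∧ cold) ∧ ((idle ↔ cold) ∧ idle)) ∧ ¬((idle ∧ cold)).
  idle = True: simplifies to (cold ∧ cold) ∧ ¬cold.
    cold = True: the conjunct ¬cold is False.
    cold = False: the conjunct cold is False.
  idle = False: the conjunct idle is False.
Both cases fail — unsatisfiable.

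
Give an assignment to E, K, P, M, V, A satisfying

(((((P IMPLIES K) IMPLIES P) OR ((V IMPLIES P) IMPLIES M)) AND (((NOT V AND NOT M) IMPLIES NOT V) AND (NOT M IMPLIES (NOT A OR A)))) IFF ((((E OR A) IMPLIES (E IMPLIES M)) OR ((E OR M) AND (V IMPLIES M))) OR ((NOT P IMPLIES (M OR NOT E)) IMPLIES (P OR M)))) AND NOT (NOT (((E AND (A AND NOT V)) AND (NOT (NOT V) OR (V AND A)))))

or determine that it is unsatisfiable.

The conjunct NOT (NOT (((E AND (A AND NOT V)) AND (NOT (NOT V) OR (V AND A))))) is unsatisfiable on its own:
  E=F, V=F, A=F: evaluates to False.
  E=F, V=F, A=T: evaluates to False.
  E=F, V=T, A=F: evaluates to False.
  E=F, V=T, A=T: evaluates to False.
  E=T, V=F, A=F: evaluates to False.
  E=T, V=F, A=T: evaluates to False.
  E=T, V=T, A=F: evaluates to False.
  E=T, V=T, A=T: evaluates to False.
So the whole conjunction is unsatisfiable.

No satisfying assignment exists.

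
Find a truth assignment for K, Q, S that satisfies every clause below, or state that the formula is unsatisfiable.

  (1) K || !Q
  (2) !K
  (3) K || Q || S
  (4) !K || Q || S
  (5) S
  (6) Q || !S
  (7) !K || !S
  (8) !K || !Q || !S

The formula is unsatisfiable.

Case K = True:
  Clause (!K) is falsified — contradiction.
Case K = False:
  (K || !Q) forces Q = False.
  (K || Q || S) forces S = True.
  Clause (Q || !S) is falsified — contradiction.
Both cases fail, so the formula is unsatisfiable.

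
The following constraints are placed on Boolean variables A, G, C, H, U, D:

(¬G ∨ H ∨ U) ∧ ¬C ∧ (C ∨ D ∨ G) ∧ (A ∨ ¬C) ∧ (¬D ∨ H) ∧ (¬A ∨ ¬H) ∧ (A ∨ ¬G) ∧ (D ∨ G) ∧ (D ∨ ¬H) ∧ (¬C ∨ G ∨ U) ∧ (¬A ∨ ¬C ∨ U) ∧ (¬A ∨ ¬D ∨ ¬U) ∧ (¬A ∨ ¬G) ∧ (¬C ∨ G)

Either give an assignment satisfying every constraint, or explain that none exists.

Unit clause (¬C) forces C = False.
Try A = True:
  (¬A ∨ ¬H) forces H = False.
  (¬D ∨ H) forces D = False.
  (C ∨ D ∨ G) forces G = True.
  clause (¬A ∨ ¬G) is falsified — backtrack.
So A = False.
  then (A ∨ ¬G) forces G = False.
  then (D ∨ G) forces D = True.
  then (¬D ∨ H) forces H = True.
Set U = True.
All clauses satisfied.

A = False; G = False; C = False; H = True; U = True; D = True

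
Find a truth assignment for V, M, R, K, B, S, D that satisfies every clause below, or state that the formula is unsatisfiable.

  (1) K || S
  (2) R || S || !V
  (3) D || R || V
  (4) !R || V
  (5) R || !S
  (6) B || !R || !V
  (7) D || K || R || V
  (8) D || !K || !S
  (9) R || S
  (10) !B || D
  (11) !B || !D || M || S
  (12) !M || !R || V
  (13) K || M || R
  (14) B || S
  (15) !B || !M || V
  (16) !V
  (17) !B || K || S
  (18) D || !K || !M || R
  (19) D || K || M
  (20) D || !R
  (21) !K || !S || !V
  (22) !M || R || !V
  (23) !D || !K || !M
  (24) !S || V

Unsatisfiable — no assignment works.

Case R = True:
  (!R || V) forces V = True.
  Clause (!V) is falsified — contradiction.
Case R = False:
  (R || !S) forces S = False.
  Clause (R || S) is falsified — contradiction.
Both cases fail, so the formula is unsatisfiable.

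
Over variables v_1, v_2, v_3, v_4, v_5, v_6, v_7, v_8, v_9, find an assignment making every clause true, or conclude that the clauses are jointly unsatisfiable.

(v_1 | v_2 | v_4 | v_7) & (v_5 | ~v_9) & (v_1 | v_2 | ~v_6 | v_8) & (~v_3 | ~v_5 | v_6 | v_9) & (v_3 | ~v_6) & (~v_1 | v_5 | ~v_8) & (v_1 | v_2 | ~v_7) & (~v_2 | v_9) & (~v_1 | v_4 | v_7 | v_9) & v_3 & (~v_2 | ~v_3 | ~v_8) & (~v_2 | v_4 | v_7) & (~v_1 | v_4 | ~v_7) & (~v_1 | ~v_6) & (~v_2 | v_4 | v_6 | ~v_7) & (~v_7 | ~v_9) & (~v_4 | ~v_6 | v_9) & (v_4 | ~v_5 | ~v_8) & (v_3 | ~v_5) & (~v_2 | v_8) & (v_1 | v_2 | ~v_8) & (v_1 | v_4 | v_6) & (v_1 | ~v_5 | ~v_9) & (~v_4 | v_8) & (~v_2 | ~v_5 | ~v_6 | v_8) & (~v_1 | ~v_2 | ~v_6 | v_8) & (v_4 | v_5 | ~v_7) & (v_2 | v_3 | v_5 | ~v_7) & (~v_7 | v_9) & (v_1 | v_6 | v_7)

Unit clause (v_3) forces v_3 = True.
Set v_1 = True.
  then (~v_1 | ~v_6) forces v_6 = False.
Try v_2 = True:
  (~v_2 | v_9) forces v_9 = True.
  (v_5 | ~v_9) forces v_5 = True.
  (~v_2 | ~v_3 | ~v_8) forces v_8 = False.
  clause (~v_2 | v_8) is falsified — backtrack.
So v_2 = False.
Set v_4 = True.
  then (~v_4 | v_8) forces v_8 = True.
  then (~v_1 | v_5 | ~v_8) forces v_5 = True.
  then (~v_3 | ~v_5 | v_6 | v_9) forces v_9 = True.
  then (~v_7 | ~v_9) forces v_7 = False.
All clauses satisfied.

v_1=T; v_2=F; v_3=T; v_4=T; v_5=T; v_6=F; v_7=F; v_8=T; v_9=T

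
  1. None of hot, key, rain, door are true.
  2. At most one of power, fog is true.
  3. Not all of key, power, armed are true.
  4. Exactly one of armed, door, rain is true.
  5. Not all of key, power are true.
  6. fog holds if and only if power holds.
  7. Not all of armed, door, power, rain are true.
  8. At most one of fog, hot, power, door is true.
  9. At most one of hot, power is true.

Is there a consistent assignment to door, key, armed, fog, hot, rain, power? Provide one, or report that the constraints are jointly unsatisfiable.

door: False, key: False, armed: True, fog: False, hot: False, rain: False, power: False

  (1) {hot, key, rain, door}: 0 true — none ✓
  (2) {power, fog}: 0 true — at most one ✓
  (3) {key, power, armed}: 1/3 true — not all ✓
  (4) {armed, door, rain}: 1 true — exactly one ✓
  (5) {key, power}: 0/2 true — not all ✓
  (6) fog=F, power=F — same ✓
  (7) {armed, door, power, rain}: 1/4 true — not all ✓
  (8) {fog, hot, power, door}: 0 true — at most one ✓
  (9) {hot, power}: 0 true — at most one ✓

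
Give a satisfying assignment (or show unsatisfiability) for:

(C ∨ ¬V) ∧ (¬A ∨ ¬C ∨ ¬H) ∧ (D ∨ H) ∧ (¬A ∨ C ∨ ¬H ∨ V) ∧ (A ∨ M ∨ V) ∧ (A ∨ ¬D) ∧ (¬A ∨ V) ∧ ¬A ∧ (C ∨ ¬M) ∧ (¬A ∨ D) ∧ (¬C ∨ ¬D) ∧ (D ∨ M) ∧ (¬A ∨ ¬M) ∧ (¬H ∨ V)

M = True, V = True, H = True, D = False, C = True, A = False

Unit clause (¬A) forces A = False.
In (A ∨ ¬D) only ¬D is left, so D = False.
In (D ∨ M) only M is left, so M = True.
In (D ∨ H) only H is left, so H = True.
In (C ∨ ¬M) only C is left, so C = True.
In (¬H ∨ V) only V is left, so V = True.
All clauses satisfied.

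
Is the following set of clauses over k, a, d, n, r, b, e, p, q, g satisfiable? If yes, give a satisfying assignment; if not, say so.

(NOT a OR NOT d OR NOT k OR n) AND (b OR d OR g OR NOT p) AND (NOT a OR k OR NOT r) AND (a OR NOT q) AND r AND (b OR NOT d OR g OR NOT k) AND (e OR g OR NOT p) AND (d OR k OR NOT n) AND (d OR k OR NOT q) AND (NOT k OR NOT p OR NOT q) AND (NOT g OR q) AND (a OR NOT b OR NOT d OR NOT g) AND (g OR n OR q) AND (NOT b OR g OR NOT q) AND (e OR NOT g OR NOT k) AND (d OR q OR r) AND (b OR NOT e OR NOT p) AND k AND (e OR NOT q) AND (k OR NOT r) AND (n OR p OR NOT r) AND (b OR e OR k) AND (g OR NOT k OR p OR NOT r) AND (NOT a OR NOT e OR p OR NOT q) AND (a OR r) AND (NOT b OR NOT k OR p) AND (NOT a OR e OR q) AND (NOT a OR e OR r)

k = True, a = True, d = False, n = True, r = True, b = True, e = True, p = True, q = False, g = False

Unit clause (r) forces r = True.
Unit clause (k) forces k = True.
Set a = True.
Set d = False.
Try n = False:
  (n OR p OR NOT r) forces p = True.
  (NOT k OR NOT p OR NOT q) forces q = False.
  (NOT g OR q) forces g = False.
  clause (g OR n OR q) is falsified — backtrack.
So n = True.
Set b = True.
  then (NOT b OR NOT k OR p) forces p = True.
  then (NOT k OR NOT p OR NOT q) forces q = False.
  then (NOT g OR q) forces g = False.
  then (NOT a OR e OR q) forces e = True.
All clauses satisfied.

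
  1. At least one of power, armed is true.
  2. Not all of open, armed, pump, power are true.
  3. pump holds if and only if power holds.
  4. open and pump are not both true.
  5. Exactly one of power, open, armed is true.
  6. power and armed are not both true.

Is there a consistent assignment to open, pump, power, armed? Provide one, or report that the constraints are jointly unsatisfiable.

open = False, pump = False, power = False, armed = True

  (1) {power, armed}: 1 true — at least one ✓
  (2) {open, armed, pump, power}: 1/4 true — not all ✓
  (3) pump=F, power=F — same ✓
  (4) open=F, pump=F — not both ✓
  (5) {power, open, armed}: 1 true — exactly one ✓
  (6) power=F, armed=T — not both ✓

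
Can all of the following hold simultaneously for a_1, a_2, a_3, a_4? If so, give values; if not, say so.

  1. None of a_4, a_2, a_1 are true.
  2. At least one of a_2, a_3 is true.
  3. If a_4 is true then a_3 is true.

a_1 = False, a_2 = False, a_3 = True, a_4 = False

  (1) {a_4, a_2, a_1}: 0 true — none ✓
  (2) {a_2, a_3}: 1 true — at least one ✓
  (3) a_4=F ⇒ a_3: vacuous ✓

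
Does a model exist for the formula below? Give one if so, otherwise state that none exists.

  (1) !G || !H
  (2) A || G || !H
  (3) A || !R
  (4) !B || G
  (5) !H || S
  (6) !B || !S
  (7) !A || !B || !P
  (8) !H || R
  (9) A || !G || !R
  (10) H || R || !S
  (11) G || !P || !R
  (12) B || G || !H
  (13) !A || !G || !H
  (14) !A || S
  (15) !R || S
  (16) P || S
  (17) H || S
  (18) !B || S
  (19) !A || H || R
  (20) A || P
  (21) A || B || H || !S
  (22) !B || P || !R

Set P = False.
  then (P || S) forces S = True.
  then (A || P) forces A = True.
  then (!B || !S) forces B = False.
Try R = False:
  (!H || R) forces H = False.
  clause (H || R || !S) is falsified — backtrack.
So R = True.
Set H = False.
Set G = False.
All clauses satisfied.

P=F, B=F, S=T, R=T, A=T, H=F, G=F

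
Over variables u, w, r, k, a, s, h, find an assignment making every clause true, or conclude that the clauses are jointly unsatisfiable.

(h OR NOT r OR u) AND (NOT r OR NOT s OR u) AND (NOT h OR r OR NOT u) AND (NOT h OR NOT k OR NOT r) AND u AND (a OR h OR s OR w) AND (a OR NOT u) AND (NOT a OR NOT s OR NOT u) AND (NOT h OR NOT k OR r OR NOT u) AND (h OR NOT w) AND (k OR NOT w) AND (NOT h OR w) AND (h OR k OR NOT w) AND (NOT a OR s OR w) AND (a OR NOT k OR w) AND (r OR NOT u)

Unsatisfiable

Case u = True:
  (a OR NOT u) forces a = True.
  (NOT a OR NOT s OR NOT u) forces s = False.
  (NOT a OR s OR w) forces w = True.
  (h OR NOT w) forces h = True.
  (NOT h OR r OR NOT u) forces r = True.
  (NOT h OR NOT k OR NOT r) forces k = False.
  Clause (k OR NOT w) is falsified — contradiction.
Case u = False:
  Clause (u) is falsified — contradiction.
Both cases fail, so the formula is unsatisfiable.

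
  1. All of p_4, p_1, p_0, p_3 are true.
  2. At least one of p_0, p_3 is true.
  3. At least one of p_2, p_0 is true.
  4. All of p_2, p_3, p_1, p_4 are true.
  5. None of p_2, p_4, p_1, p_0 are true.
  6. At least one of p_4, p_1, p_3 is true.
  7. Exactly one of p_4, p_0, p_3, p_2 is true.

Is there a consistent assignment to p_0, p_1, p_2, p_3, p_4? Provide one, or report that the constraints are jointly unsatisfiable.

The formula is unsatisfiable.

Case p_0 = True:
  Constraint (5) is violated (p_0=T) — contradiction.
Case p_0 = False:
  Constraint (1) is violated (p_0=F) — contradiction.
Both cases fail — unsatisfiable.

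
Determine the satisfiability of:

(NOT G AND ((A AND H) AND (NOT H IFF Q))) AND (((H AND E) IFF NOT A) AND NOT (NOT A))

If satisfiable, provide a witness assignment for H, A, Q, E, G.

H=T, A=T, Q=F, E=F, G=F

  NOT G AND ((A AND H) AND (NOT H IFF Q)) = True
    NOT G = True
    (A AND H) AND (NOT H IFF Q) = True
      A AND H = True
      NOT H IFF Q = True
        NOT H = False
  ((H AND E) IFF NOT A) AND NOT (NOT A) = True
    (H AND E) IFF NOT A = True
      H AND E = False
      NOT A = False
    NOT (NOT A) = True
      NOT A = False
Both conjuncts True, so the formula holds.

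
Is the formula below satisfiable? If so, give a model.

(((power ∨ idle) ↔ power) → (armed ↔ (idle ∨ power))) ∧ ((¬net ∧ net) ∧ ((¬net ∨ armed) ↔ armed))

Case net = True: the conjunct ¬net is False.
Case net = False: the conjunct net is False.
Both cases fail — unsatisfiable.

No satisfying assignment exists.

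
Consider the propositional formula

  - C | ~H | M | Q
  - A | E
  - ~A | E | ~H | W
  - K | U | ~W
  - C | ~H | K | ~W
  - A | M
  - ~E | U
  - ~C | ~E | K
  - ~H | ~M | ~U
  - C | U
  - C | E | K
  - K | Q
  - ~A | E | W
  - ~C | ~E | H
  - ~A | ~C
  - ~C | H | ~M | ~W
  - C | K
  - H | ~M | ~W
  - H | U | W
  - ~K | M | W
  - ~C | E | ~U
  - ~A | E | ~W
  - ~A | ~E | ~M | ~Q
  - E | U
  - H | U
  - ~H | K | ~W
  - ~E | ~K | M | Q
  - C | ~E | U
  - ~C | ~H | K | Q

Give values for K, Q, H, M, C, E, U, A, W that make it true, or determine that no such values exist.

K=T, Q=T, H=F, M=F, C=F, E=T, U=T, A=T, W=T

Try K = False:
  (K | Q) forces Q = True.
  (C | K) forces C = True.
  (~C | ~E | K) forces E = False.
  (A | E) forces A = True.
  clause (~A | ~C) is falsified — backtrack.
So K = True.
Set Q = True.
Set H = False.
  then (H | U) forces U = True.
Set M = False.
  then (A | M) forces A = True.
  then (~A | ~C) forces C = False.
  then (~K | M | W) forces W = True.
  then (~A | E | ~W) forces E = True.
All clauses satisfied.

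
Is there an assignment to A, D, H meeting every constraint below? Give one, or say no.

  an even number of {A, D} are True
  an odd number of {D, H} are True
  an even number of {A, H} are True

No satisfying assignment exists.

Adding constraints 1, 2, 3 mod 2: every variable appears an even number of times on the left, so the left side is 0.
But the right sides sum to 1 (mod 2). 0 ≠ 1 — the system is inconsistent.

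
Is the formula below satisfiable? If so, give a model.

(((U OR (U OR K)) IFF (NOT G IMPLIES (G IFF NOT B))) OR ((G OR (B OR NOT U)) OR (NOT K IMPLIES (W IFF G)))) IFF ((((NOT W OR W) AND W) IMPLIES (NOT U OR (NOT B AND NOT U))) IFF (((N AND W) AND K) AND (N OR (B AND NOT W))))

W = True; N = True; K = False; U = True; B = True; G = False

  (((U OR (U OR K)) IFF (NOT G IMPLIES (G IFF NOT B))) OR ((G OR (B OR NOT U)) OR (NOT K IMPLIES (W IFF G)))) IFF ((((NOT W OR W) AND W) IMPLIES (NOT U OR (NOT B AND NOT U))) IFF (((N AND W) AND K) AND (N OR (B AND NOT W)))) = True
    ((U OR (U OR K)) IFF (NOT G IMPLIES (G IFF NOT B))) OR ((G OR (B OR NOT U)) OR (NOT K IMPLIES (W IFF G))) = True
      (U OR (U OR K)) IFF (NOT G IMPLIES (G IFF NOT B)) = True
        U OR (U OR K) = True
          U OR K = True
        NOT G IMPLIES (G IFF NOT B) = True
          NOT G = True
          G IFF NOT B = True
            NOT B = False
      (G OR (B OR NOT U)) OR (NOT K IMPLIES (W IFF G)) = True
        G OR (B OR NOT U) = True
          B OR NOT U = True
            NOT U = False
        NOT K IMPLIES (W IFF G) = False
          NOT K = True
          W IFF G = False
    (((NOT W OR W) AND W) IMPLIES (NOT U OR (NOT B AND NOT U))) IFF (((N AND W) AND K) AND (N OR (B AND NOT W))) = True
      ((NOT W OR W) AND W) IMPLIES (NOT U OR (NOT B AND NOT U)) = False
        (NOT W OR W) AND W = True
          NOT W OR W = True
            NOT W = False
        NOT U OR (NOT B AND NOT U) = False
          NOT U = False
          NOT B AND NOT U = False
            NOT B = False
            NOT U = False
      ((N AND W) AND K) AND (N OR (B AND NOT W)) = False
        (N AND W) AND K = False
          N AND W = True
        N OR (B AND NOT W) = True
          B AND NOT W = False
            NOT W = False
The formula evaluates to True.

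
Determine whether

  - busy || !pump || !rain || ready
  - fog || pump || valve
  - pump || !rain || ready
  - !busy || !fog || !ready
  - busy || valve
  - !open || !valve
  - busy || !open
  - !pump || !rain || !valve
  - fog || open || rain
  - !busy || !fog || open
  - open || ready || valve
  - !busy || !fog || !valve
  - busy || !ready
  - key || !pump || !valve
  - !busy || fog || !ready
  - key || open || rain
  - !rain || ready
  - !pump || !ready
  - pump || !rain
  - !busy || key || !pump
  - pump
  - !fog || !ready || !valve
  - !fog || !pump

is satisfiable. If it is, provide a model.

Unit clause (pump) forces pump = True.
In (!fog || !pump) only !fog is left, so fog = False.
In (!pump || !ready) only !ready is left, so ready = False.
In (!rain || ready) only !rain is left, so rain = False.
In (fog || open || rain) only open is left, so open = True.
In (!open || !valve) only !valve is left, so valve = False.
In (busy || !open) only busy is left, so busy = True.
In (!busy || key || !pump) only key is left, so key = True.
All clauses satisfied.

pump = True, fog = False, open = True, ready = False, rain = False, busy = True, valve = False, key = True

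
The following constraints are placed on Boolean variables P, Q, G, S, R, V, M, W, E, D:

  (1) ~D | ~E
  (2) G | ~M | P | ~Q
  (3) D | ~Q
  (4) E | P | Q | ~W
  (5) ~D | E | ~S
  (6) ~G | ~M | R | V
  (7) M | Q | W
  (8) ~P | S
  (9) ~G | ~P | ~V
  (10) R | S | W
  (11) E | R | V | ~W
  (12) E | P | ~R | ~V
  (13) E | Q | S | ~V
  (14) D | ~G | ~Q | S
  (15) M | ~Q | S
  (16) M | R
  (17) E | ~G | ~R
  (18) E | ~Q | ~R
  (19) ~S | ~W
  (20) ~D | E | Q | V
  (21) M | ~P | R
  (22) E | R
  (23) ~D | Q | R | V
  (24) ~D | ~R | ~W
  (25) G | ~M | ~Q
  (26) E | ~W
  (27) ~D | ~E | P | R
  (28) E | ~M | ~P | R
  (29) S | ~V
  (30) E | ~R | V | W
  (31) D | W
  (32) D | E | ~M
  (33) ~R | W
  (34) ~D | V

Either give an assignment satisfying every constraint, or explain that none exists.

P = False, Q = False, G = False, S = False, R = True, V = False, M = True, W = True, E = True, D = False

Try P = True:
  (~P | S) forces S = True.
  (~S | ~W) forces W = False.
  (D | W) forces D = True.
  (~D | ~E) forces E = False.
  clause (~D | E | ~S) is falsified — backtrack.
So P = False.
Set Q = False.
Set G = False.
Set S = False.
  then (S | ~V) forces V = False.
  then (~D | V) forces D = False.
  then (D | W) forces W = True.
  then (E | P | Q | ~W) forces E = True.
Set R = True.
Set M = True.
All clauses satisfied.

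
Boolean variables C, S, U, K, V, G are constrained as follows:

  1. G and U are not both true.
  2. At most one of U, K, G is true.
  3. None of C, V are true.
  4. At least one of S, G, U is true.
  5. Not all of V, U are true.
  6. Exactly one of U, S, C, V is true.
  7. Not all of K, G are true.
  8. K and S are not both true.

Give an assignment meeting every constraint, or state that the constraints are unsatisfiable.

C: False, S: False, U: True, K: False, V: False, G: False

  (1) G=F, U=T — not both ✓
  (2) {U, K, G}: 1 true — at most one ✓
  (3) {C, V}: 0 true — none ✓
  (4) {S, G, U}: 1 true — at least one ✓
  (5) {V, U}: 1/2 true — not all ✓
  (6) {U, S, C, V}: 1 true — exactly one ✓
  (7) {K, G}: 0/2 true — not all ✓
  (8) K=F, S=F — not both ✓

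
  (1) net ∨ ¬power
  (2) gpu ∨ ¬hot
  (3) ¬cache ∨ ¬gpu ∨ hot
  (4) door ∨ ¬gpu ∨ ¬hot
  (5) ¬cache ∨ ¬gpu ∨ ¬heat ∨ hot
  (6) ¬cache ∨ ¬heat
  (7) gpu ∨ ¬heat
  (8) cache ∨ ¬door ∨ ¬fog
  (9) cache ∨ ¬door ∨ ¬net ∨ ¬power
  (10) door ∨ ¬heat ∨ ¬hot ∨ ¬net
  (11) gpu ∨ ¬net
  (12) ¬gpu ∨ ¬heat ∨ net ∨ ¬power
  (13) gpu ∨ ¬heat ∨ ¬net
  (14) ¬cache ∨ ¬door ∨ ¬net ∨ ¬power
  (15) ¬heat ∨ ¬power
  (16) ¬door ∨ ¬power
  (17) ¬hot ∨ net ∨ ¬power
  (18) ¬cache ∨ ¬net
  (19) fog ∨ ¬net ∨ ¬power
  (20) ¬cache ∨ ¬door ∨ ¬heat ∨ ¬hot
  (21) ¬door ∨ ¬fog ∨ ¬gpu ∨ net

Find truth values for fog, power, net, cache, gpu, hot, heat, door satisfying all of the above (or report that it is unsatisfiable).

Set fog = False.
Try power = True:
  (net ∨ ¬power) forces net = True.
  clause (fog ∨ ¬net ∨ ¬power) is falsified — backtrack.
So power = False.
Set net = False.
Set cache = False.
Set gpu = True.
Set hot = False.
Set heat = True.
Set door = False.
All clauses satisfied.

fog = False, power = False, net = False, cache = False, gpu = True, hot = False, heat = True, door = False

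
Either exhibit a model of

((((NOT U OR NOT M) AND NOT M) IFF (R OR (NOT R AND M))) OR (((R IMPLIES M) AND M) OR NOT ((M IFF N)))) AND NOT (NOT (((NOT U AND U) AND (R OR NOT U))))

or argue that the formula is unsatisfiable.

The conjunct NOT (NOT (((NOT U AND U) AND (R OR NOT U)))) is unsatisfiable on its own:
  U=F, R=F: evaluates to False.
  U=F, R=T: evaluates to False.
  U=T, R=F: evaluates to False.
  U=T, R=T: evaluates to False.
So the whole conjunction is unsatisfiable.

UNSATISFIABLE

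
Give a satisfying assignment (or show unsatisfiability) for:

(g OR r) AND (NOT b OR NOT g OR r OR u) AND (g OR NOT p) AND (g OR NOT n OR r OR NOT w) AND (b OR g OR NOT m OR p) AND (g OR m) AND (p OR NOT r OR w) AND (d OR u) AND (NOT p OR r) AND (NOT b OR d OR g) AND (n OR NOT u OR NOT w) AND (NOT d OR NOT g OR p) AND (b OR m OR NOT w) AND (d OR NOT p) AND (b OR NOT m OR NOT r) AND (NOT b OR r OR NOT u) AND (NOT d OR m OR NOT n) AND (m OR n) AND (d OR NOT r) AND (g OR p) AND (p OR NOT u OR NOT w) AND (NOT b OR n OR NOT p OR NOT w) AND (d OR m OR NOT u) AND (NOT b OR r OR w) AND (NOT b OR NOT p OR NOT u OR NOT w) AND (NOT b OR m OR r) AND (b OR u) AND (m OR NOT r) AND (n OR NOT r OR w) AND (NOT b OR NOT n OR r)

w: False; p: True; r: True; n: True; b: True; u: False; d: True; g: True; m: True

Set w = False.
Set p = True.
  then (g OR NOT p) forces g = True.
  then (NOT p OR r) forces r = True.
  then (d OR NOT p) forces d = True.
  then (m OR NOT r) forces m = True.
  then (n OR NOT r OR w) forces n = True.
  then (b OR NOT m OR NOT r) forces b = True.
Set u = False.
All clauses satisfied.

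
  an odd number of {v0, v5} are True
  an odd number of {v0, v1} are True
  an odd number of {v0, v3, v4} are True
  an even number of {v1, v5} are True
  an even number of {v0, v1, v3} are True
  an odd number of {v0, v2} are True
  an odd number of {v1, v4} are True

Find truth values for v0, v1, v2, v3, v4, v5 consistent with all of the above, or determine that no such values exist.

v0=F; v1=T; v2=T; v3=T; v4=F; v5=T

{v0, v5}: 1 true → odd ✓
{v0, v1}: 1 true → odd ✓
{v0, v3, v4}: 1 true → odd ✓
{v1, v5}: 2 true → even ✓
{v0, v1, v3}: 2 true → even ✓
{v0, v2}: 1 true → odd ✓
{v1, v4}: 1 true → odd ✓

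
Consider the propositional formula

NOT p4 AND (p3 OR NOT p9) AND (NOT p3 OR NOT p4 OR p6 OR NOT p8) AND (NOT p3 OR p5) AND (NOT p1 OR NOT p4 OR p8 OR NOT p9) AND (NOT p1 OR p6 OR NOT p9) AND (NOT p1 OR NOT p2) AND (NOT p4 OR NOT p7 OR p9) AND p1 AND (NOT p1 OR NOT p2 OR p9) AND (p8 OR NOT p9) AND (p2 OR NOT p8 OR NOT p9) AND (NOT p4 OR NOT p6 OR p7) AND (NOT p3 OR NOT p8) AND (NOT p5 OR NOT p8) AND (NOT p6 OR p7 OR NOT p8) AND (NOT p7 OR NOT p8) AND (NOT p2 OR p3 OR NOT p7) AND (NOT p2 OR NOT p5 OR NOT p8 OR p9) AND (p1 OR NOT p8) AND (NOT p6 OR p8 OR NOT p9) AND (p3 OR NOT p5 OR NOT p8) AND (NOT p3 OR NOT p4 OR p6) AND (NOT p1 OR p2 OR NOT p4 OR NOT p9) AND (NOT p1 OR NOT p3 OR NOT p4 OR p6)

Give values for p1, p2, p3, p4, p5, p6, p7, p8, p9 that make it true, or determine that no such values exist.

p1=T; p2=F; p3=F; p4=F; p5=T; p6=F; p7=T; p8=F; p9=F

Unit clause (NOT p4) forces p4 = False.
Unit clause (p1) forces p1 = True.
In (NOT p1 OR NOT p2) only NOT p2 is left, so p2 = False.
Set p3 = False.
  then (p3 OR NOT p9) forces p9 = False.
Set p5 = True.
  then (NOT p5 OR NOT p8) forces p8 = False.
Set p6 = False.
Set p7 = True.
All clauses satisfied.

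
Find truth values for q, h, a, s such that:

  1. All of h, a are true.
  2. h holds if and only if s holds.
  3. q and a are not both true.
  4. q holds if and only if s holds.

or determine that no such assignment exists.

Case h = True:
  (1) forces a = True.
  (2) with h=T forces s = True.
  (3) with a=T forces q = False.
  Constraint (4) is violated (q=F, s=T) — contradiction.
Case h = False:
  Constraint (1) is violated (h=F) — contradiction.
Both cases fail — unsatisfiable.

Unsatisfiable — no assignment works.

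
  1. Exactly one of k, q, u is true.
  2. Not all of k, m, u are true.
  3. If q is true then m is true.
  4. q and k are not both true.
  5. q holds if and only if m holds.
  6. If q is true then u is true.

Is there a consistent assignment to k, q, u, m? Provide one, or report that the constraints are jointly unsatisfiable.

k = False, q = False, u = True, m = False

  (1) {k, q, u}: 1 true — exactly one ✓
  (2) {k, m, u}: 1/3 true — not all ✓
  (3) q=F ⇒ m: vacuous ✓
  (4) q=F, k=F — not both ✓
  (5) q=F, m=F — same ✓
  (6) q=F ⇒ u: vacuous ✓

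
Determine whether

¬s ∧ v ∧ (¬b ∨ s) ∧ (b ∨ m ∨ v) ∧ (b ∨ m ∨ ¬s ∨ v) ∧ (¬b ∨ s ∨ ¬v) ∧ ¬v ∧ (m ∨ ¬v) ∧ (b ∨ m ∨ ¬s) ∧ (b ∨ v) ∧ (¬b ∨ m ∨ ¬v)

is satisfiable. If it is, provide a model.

Unsatisfiable

Case v = True:
  Clause (¬v) is falsified — contradiction.
Case v = False:
  Clause (v) is falsified — contradiction.
Both cases fail, so the formula is unsatisfiable.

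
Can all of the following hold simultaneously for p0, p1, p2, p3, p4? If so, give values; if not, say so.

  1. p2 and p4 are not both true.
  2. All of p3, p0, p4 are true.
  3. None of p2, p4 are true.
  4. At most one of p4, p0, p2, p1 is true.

Unsatisfiable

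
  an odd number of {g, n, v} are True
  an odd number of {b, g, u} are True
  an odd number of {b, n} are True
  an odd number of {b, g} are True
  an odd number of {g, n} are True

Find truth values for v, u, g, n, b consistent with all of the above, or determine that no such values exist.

The formula is unsatisfiable.

Adding constraints 3, 4, 5 mod 2: every variable appears an even number of times on the left, so the left side is 0.
But the right sides sum to 1 (mod 2). 0 ≠ 1 — the system is inconsistent.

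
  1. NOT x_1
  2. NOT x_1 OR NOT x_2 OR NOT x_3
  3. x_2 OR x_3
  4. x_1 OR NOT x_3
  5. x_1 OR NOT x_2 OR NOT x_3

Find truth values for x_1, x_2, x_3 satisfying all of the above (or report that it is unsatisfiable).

x_1 = False, x_2 = True, x_3 = False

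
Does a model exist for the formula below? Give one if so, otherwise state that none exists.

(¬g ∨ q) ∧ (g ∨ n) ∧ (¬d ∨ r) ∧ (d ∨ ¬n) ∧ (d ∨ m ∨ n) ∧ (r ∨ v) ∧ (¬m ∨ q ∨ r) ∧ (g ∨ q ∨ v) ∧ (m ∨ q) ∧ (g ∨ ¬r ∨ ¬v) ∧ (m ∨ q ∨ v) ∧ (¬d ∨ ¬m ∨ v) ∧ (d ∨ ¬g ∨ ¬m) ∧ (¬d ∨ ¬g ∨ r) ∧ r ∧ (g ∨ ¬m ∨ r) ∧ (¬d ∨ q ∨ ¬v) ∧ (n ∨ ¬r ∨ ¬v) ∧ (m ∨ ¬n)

Unit clause (r) forces r = True.
Set g = True.
  then (¬g ∨ q) forces q = True.
Set d = True.
Set n = False.
  then (n ∨ ¬r ∨ ¬v) forces v = False.
  then (¬d ∨ ¬m ∨ v) forces m = False.
All clauses satisfied.

r: True, g: True, q: True, d: True, n: False, v: False, m: False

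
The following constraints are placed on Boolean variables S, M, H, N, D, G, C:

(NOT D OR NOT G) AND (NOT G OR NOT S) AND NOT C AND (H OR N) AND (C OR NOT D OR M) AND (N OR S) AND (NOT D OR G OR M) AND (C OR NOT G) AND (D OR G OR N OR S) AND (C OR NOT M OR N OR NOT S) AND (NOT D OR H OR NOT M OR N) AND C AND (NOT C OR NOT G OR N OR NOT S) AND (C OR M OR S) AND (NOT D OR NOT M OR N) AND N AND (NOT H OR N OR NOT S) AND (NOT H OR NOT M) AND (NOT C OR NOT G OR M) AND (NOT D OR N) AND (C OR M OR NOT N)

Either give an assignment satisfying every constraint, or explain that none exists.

Case C = True:
  Clause (NOT C) is falsified — contradiction.
Case C = False:
  Clause (C) is falsified — contradiction.
Both cases fail, so the formula is unsatisfiable.

Unsatisfiable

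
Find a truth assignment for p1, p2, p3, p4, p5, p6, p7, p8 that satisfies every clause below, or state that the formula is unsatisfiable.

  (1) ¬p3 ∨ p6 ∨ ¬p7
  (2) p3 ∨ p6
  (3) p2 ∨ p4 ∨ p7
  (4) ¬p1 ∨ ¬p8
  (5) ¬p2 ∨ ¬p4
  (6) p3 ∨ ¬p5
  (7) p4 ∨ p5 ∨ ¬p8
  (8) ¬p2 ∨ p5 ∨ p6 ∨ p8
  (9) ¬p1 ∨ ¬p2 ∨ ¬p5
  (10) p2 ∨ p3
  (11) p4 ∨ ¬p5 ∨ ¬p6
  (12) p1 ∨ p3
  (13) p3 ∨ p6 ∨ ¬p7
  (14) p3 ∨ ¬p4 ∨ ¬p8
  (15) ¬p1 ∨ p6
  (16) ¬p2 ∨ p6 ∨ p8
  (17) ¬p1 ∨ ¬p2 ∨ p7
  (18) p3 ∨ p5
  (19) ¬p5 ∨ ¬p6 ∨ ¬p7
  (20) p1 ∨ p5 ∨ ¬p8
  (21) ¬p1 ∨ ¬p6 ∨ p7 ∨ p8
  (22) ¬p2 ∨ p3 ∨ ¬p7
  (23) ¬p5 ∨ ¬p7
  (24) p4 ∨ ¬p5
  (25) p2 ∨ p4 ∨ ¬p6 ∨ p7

Set p1 = False.
  then (p1 ∨ p3) forces p3 = True.
Set p2 = False.
Set p4 = True.
Set p5 = True.
  then (¬p5 ∨ ¬p7) forces p7 = False.
Set p6 = False.
Set p8 = True.
All clauses satisfied.

p1 = False; p2 = False; p3 = True; p4 = True; p5 = True; p6 = False; p7 = False; p8 = True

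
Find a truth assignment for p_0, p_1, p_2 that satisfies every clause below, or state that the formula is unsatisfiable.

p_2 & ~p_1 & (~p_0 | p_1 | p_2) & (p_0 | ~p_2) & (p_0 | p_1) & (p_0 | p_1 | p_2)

p_0: True; p_1: False; p_2: True

Unit clause (p_2) forces p_2 = True.
Unit clause (~p_1) forces p_1 = False.
In (p_0 | ~p_2) only p_0 is left, so p_0 = True.
Check each clause:
  (p_2): p_2 holds.
  (~p_1): ~p_1 holds.
  (~p_0 | p_1 | p_2): p_2 holds.
  (p_0 | ~p_2): p_0 holds.
  (p_0 | p_1): p_0 holds.
  (p_0 | p_1 | p_2): p_0 holds.
All clauses satisfied.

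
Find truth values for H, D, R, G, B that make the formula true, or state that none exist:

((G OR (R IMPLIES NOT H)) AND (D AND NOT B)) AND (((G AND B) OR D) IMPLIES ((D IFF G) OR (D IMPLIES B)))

H = True; D = True; R = False; G = True; B = False

  (G OR (R IMPLIES NOT H)) AND (D AND NOT B) = True
    G OR (R IMPLIES NOT H) = True
      R IMPLIES NOT H = True
        NOT H = False
    D AND NOT B = True
      NOT B = True
  ((G AND B) OR D) IMPLIES ((D IFF G) OR (D IMPLIES B)) = True
    (G AND B) OR D = True
      G AND B = False
    (D IFF G) OR (D IMPLIES B) = True
      D IFF G = True
      D IMPLIES B = False
Both conjuncts True, so the formula holds.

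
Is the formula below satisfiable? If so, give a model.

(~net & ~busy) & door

net=F, busy=F, door=T

  ~net & ~busy = True
    ~net = True
    ~busy = True
Both conjuncts True, so the formula holds.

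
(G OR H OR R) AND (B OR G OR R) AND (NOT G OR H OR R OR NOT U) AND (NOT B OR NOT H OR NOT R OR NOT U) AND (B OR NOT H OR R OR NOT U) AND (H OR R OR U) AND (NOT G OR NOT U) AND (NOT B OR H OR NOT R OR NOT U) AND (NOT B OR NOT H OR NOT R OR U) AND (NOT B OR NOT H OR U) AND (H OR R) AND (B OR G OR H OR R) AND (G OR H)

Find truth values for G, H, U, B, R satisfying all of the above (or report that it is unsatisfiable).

G: True; H: False; U: False; B: True; R: True

Set G = True.
  then (NOT G OR NOT U) forces U = False.
Set H = False.
  then (H OR R OR U) forces R = True.
Set B = True.
All clauses satisfied.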